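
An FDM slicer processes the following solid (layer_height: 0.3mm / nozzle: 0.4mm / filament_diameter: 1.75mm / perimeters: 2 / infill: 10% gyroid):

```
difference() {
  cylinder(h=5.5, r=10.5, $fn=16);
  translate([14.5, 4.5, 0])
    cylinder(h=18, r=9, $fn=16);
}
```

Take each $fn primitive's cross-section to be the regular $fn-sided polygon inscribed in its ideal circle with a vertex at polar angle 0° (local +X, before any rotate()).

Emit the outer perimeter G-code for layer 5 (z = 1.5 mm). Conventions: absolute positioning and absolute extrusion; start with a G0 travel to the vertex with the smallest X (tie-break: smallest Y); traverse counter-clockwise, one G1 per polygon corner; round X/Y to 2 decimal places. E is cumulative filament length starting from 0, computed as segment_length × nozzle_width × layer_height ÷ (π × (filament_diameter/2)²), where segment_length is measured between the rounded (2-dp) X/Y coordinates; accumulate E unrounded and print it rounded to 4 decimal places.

G0 X-10.50 Y0.00 Z1.50
G1 X-9.70 Y-4.02 E0.2045
G1 X-7.42 Y-7.42 E0.4087
G1 X-4.02 Y-9.70 E0.6130
G1 X0.00 Y-10.50 E0.8175
G1 X4.02 Y-9.70 E1.0219
G1 X7.42 Y-7.42 E1.2262
G1 X9.70 Y-4.02 E1.4304
G1 X9.90 Y-3.04 E1.4803
G1 X8.14 Y-1.86 E1.5860
G1 X6.19 Y1.06 E1.7612
G1 X5.50 Y4.50 E1.9363
G1 X6.19 Y7.94 E2.1113
G1 X6.33 Y8.16 E2.1243
G1 X4.02 Y9.70 E2.2628
G1 X0.00 Y10.50 E2.4673
G1 X-4.02 Y9.70 E2.6718
G1 X-7.42 Y7.42 E2.8760
G1 X-9.70 Y4.02 E3.0803
G1 X-10.50 Y0.00 E3.2848

At z = 1.5 mm: the cylinder: section is a regular 16-gon, circumradius r=10.5; the r=9 cylinder at (14.5, 4.5) contributes a regular 16-gon of circumradius 9; Subtracting the remaining from the first: starting from the r=10.5 cylinder, the r=9 cylinder at (14.5, 4.5) partially overlaps it — only the 32.70 mm² overlap (of its 247.98 mm²) is removed, clipping the outline — 1 connected region. The outline is a single polygon with 19 vertices. Extrusion per mm of travel: 0.4 × 0.3 / (π × 0.875²) = 0.049890. Accumulating E over each segment gives final E = 3.2848.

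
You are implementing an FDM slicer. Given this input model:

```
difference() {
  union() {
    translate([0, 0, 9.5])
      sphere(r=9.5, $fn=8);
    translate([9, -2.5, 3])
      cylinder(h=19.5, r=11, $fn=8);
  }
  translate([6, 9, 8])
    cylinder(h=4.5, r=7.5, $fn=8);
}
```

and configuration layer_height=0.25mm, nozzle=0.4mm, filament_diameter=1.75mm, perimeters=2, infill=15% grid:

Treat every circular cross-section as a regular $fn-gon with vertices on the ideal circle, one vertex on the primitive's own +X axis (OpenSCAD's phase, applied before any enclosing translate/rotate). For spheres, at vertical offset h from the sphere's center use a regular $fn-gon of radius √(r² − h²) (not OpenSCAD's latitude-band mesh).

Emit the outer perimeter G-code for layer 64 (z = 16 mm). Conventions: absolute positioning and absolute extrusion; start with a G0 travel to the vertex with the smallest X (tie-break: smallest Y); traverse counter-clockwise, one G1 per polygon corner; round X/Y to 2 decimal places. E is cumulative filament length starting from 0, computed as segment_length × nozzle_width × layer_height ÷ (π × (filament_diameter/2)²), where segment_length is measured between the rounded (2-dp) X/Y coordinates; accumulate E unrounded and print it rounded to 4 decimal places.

G0 X-6.93 Y0.00 Z16.00
G1 X-4.90 Y-4.90 E0.2205
G1 X-0.20 Y-6.85 E0.4321
G1 X1.22 Y-10.28 E0.5864
G1 X9.00 Y-13.50 E0.9365
G1 X16.78 Y-10.28 E1.2865
G1 X20.00 Y-2.50 E1.6366
G1 X16.78 Y5.28 E1.9867
G1 X9.00 Y8.50 E2.3367
G1 X2.60 Y5.85 E2.6247
G1 X0.00 Y6.93 E2.7418
G1 X-4.90 Y4.90 E2.9623
G1 X-6.93 Y0.00 E3.1828

At z = 16 mm: the r=9.5 sphere contributes a regular 8-gon of circumradius √(9.5²−6.5²) = 6.928; the cylinder at (9, -2.5): section is a regular 8-gon, circumradius r=11; Taking the union: the regions partially overlap (shared area 73.20 mm²), so overlapping operands fuse into one piece — 1 connected region; the cylinder at (6, 9) is absent (z outside [8, 12.5]); After the difference (first − rest): none of the subtracted shapes is present at this height, so that combined region is unchanged — 1 connected region. The outline is a single polygon with 12 vertices. Extrusion per mm of travel: 0.4 × 0.25 / (π × 0.875²) = 0.041575. Accumulating E over each segment gives final E = 3.1828.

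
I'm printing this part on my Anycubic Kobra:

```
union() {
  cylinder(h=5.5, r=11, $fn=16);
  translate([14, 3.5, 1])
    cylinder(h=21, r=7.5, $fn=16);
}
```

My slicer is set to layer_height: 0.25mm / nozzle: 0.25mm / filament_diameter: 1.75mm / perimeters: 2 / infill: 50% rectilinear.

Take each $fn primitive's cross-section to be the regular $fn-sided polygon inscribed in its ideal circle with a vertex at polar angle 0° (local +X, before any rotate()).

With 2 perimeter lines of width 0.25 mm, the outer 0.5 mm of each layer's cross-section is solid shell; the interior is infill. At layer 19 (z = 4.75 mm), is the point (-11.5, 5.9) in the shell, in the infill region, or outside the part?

At z = 4.75 mm: the cylinder: section is a regular 16-gon, circumradius r=11; the r=7.5 cylinder at (14, 3.5) contributes a regular 16-gon of circumradius 7.5; Merging all regions: the regions partially overlap (shared area 28.45 mm²), so overlapping operands fuse into one piece — 1 connected region. Overall, the cross-section is a single solid region. The nearest boundary edge runs (-10.16, 4.21)→(-7.78, 7.78); distance from the point to it = 2.05 mm. The point is not inside any of the regions above, so it lies outside the cross-section (2.05 mm from the nearest boundary).

outside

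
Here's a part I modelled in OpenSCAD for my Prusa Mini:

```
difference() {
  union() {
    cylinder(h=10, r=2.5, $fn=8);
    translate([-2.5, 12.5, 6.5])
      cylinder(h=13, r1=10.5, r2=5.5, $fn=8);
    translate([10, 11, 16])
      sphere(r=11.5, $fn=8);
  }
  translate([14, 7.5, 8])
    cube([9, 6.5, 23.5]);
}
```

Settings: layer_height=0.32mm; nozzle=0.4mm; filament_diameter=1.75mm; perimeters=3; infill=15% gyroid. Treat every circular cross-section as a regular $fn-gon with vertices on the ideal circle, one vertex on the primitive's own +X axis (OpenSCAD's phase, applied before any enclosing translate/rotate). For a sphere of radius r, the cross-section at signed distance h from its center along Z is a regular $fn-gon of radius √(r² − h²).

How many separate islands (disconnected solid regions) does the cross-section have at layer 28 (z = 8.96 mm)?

At z = 8.96 mm: the cylinder: section is a regular 8-gon, circumradius r=2.5; the cone at (-2.5, 12.5) (r1=10.5→r2=5.5) has section circumradius 9.554 here — a regular 8-gon; the r=11.5 sphere at (10, 11) contributes a regular 8-gon of circumradius √(11.5²−7.04²) = 9.093; Merging all regions: the regions partially overlap (shared area 43.67 mm²), so overlapping operands fuse into one piece — 2 connected regions; the cube at (14, 7.5) (footprint 9×6.5) is included at this height; Subtracting the remaining from the first: starting from that combined region, the 9×6.5 cube at (14, 7.5) partially overlaps it — only the 28.71 mm² overlap (of its 58.50 mm²) is removed, clipping the outline — 2 connected regions. Overall, the cross-section has 2 separate islands. Island count = 2.

2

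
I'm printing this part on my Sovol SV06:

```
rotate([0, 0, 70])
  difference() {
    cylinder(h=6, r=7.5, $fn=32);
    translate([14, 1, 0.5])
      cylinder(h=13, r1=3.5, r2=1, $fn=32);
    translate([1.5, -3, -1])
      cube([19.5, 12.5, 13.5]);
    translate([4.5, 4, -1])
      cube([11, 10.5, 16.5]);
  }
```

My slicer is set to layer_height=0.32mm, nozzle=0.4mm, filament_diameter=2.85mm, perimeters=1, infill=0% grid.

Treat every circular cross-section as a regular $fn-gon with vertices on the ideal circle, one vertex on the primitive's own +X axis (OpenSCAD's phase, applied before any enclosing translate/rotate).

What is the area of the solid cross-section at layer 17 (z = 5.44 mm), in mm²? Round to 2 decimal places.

At z = 5.44 mm: the cylinder: section is a regular 32-gon, circumradius r=7.5 (area = (32/2)·7.500²·sin(360°/32) = 175.58 mm²); the cone at (14, 1) (r1=3.5→r2=1) has section circumradius 2.550 here — a regular 32-gon (area = (32/2)·2.550²·sin(360°/32) = 20.30 mm²); the cube at (1.5, -3) is present — its section is the full 19.5×12.5 rectangle (area 243.75 mm²); the 11×10.5 cube at (4.5, 4) contributes its full rectangle (area 115.50 mm²); Taking the first minus the rest: starting from the r=7.5 cylinder (175.58 mm²), the cone at (14, 1) misses the remaining region (no effect); the 19.5×12.5 cube at (1.5, -3) partially overlaps it — only the 50.07 mm² overlap (of its 243.75 mm²) is removed, clipping the outline; the 11×10.5 cube at (4.5, 4) misses the remaining region (no effect) — area = 125.51 mm²; (whole slice rotated 70° about Z — lengths, areas and connectivity unchanged). Overall, the cross-section is a single solid region. Net area = 125.51 mm².

125.51 mm²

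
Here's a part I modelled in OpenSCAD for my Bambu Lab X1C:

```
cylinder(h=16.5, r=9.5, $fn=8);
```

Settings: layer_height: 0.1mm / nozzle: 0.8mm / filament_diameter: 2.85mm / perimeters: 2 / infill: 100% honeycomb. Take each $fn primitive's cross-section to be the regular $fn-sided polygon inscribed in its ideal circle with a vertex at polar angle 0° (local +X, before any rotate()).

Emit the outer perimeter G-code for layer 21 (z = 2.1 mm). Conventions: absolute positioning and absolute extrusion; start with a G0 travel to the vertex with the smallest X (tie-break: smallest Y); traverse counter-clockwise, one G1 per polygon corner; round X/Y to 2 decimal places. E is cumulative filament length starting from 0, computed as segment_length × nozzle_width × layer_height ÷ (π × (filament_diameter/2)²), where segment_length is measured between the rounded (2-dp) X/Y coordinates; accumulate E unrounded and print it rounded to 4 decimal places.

At z = 2.1 mm: the r=9.5 cylinder contributes a regular 8-gon of circumradius 9.5. The outline is a single polygon with 8 vertices. Extrusion per mm of travel: 0.8 × 0.1 / (π × 1.425²) = 0.012540. Accumulating E over each segment gives final E = 0.7296.

G0 X-9.50 Y0.00 Z2.10
G1 X-6.72 Y-6.72 E0.0912
G1 X0.00 Y-9.50 E0.1824
G1 X6.72 Y-6.72 E0.2736
G1 X9.50 Y0.00 E0.3648
G1 X6.72 Y6.72 E0.4560
G1 X0.00 Y9.50 E0.5472
G1 X-6.72 Y6.72 E0.6384
G1 X-9.50 Y0.00 E0.7296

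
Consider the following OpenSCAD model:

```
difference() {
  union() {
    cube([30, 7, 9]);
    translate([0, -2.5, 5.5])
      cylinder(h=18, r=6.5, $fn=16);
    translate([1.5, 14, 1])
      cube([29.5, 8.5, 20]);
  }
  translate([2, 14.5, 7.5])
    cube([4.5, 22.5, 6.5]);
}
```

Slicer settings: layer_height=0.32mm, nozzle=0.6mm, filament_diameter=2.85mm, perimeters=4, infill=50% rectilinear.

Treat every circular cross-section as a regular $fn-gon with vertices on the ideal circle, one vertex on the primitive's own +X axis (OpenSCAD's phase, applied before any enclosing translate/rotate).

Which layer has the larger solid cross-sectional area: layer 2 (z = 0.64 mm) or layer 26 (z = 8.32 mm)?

layer 26 (z = 8.32 mm)

Layer 2 (z = 0.64): the cube (footprint 30×7) is included at this height (area 210.00 mm²); the cylinder at (0, -2.5) is not intersected at this z (z outside [5.5, 23.5]); the cube at (1.5, 14) does not reach this height (z outside [1, 21]); Taking the union: only the 30×7 cube is present, so the union is just that shape — area = 210.00 mm²; the cube at (2, 14.5) is absent (z outside [7.5, 14]); After the difference (first − rest): none of the subtracted shapes is present at this height, so the result so far is unchanged — area = 210.00 mm². So its area = 210.00 mm². Layer 26 (z = 8.32): the cube is present — its section is the full 30×7 rectangle (area 210.00 mm²); the cylinder at (0, -2.5): section is a regular 16-gon, circumradius r=6.5 (area = (16/2)·6.500²·sin(360°/16) = 129.35 mm²); the cube at (1.5, 14) (footprint 29.5×8.5) is included at this height (area 250.75 mm²); Merging all regions: the regions partially overlap — summed areas 590.10 mm² minus the doubly-counted overlap 16.71 mm² gives 573.39 mm² — area = 573.39 mm²; the 4.5×22.5 cube at (2, 14.5) contributes its full rectangle (area 101.25 mm²); Taking the first minus the rest: starting from that combined region (573.39 mm²), the 4.5×22.5 cube at (2, 14.5) partially overlaps it — only the 36.00 mm² overlap (of its 101.25 mm²) is removed, clipping the outline — area = 537.39 mm². So its area = 537.39 mm². Layer 26 is larger (537.39 vs 210.00 mm²).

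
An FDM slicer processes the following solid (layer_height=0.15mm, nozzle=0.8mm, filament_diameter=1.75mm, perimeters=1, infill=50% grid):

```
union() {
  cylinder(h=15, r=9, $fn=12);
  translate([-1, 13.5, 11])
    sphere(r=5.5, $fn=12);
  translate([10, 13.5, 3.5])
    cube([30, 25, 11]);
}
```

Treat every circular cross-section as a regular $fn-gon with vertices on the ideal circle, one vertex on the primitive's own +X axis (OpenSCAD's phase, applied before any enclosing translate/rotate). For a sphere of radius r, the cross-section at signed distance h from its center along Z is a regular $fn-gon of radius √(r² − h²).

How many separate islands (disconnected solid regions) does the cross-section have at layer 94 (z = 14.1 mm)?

At z = 14.1 mm: the r=9 cylinder contributes a regular 12-gon of circumradius 9; the sphere at (-1, 13.5): section is a regular 12-gon, circumradius = √(r²−h²) = √(5.5²−3.1²) = 4.543; the cube at (10, 13.5) (footprint 30×25) is included at this height; Combining (union): the 3 present regions are separate (no shared area or edge), so areas and boundary lengths simply add and each stays a separate island — 3 connected regions. Overall, the cross-section has 3 separate islands. Island count = 3.

3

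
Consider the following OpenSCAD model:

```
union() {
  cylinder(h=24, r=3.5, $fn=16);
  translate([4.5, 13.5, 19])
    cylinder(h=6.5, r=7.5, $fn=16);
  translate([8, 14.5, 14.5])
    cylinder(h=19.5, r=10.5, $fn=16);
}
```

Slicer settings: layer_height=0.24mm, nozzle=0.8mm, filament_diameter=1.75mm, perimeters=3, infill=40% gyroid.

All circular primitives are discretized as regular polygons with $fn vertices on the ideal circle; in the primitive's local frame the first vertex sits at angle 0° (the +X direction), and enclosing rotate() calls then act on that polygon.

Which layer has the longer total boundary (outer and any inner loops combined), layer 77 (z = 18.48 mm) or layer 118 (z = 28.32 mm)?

Layer 77 (z = 18.48): the r=3.5 cylinder contributes a regular 16-gon of circumradius 3.5 (perimeter = 2·16·3.500·sin(180°/16) = 21.85 mm); the cylinder at (4.5, 13.5) does not reach this height (z outside [19, 25.5]); the cylinder at (8, 14.5): section is a regular 16-gon, circumradius r=10.5 (perimeter = 2·16·10.500·sin(180°/16) = 65.55 mm); Merging all regions: the 2 present regions are separate (no shared area or edge), so areas and boundary lengths simply add and each stays a separate island — boundary = 87.40 mm. So its perimeter = 87.40 mm. Layer 118 (z = 28.32): the cylinder does not reach this height (z outside [0, 24]); the cylinder at (4.5, 13.5) does not reach this height (z outside [19, 25.5]); the r=10.5 cylinder at (8, 14.5) gives a regular 16-gon of circumradius 10.5 (constant along its height) (perimeter = 2·16·10.500·sin(180°/16) = 65.55 mm); Merging all regions: only the r=10.5 cylinder at (8, 14.5) is present, so the union is just that shape — boundary = 65.55 mm. So its perimeter = 65.55 mm. Layer 77 is larger (87.40 vs 65.55 mm).

layer 77 (z = 18.48 mm)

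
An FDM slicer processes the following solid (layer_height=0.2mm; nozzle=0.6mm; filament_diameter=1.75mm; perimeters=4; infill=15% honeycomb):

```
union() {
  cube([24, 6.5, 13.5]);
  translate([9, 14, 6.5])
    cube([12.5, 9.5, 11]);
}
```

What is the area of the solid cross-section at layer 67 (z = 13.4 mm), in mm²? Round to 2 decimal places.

At z = 13.4 mm: the cube is present — its section is the full 24×6.5 rectangle (area 156.00 mm²); the cube at (9, 14) is present — its section is the full 12.5×9.5 rectangle (area 118.75 mm²); Merging all regions: the 2 present regions are separate (no shared area or edge), so areas and boundary lengths simply add and each stays a separate island — area = 274.75 mm². Overall, the cross-section has 2 separate islands. Net area = 274.75 mm².

274.75 mm²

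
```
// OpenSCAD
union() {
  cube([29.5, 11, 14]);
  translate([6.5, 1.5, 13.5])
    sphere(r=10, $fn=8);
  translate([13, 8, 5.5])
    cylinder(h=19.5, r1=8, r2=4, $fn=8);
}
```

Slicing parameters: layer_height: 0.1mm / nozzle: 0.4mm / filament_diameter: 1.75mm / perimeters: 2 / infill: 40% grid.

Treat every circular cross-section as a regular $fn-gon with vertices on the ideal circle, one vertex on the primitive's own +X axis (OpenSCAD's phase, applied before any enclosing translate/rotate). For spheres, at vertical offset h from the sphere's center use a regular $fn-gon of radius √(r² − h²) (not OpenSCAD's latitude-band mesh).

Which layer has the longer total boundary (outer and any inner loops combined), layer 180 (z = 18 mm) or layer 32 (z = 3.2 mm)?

layer 32 (z = 3.2 mm)

Layer 180 (z = 18): the cube is not intersected at this z (z outside [0, 14]); the sphere at (6.5, 1.5): section is a regular 8-gon, circumradius = √(r²−h²) = √(10²−4.5²) = 8.930 (perimeter = 2·8·8.930·sin(180°/8) = 54.68 mm); the cone at (13, 8) contributes a regular 8-gon of circumradius 5.436 (interpolated between r1=8 and r2=4 at t=0.641) (perimeter = 2·8·5.436·sin(180°/8) = 33.28 mm); Merging all regions: the regions partially overlap (shared area 28.93 mm²), so the edge portions inside another operand are dropped and the merged outline is re-measured after clipping — boundary = 66.12 mm. So its perimeter = 66.12 mm. Layer 32 (z = 3.2): the cube (footprint 29.5×11) is included at this height (perimeter 81.00 mm); the sphere at (6.5, 1.5) is not intersected at this z (|z−center|=10.300 > r=10); the cone at (13, 8) is absent (z outside [5.5, 25]); Merging all regions: only the 29.5×11 cube is present, so the union is just that shape — boundary = 81.00 mm. So its perimeter = 81.00 mm. Layer 32 is larger (81.00 vs 66.12 mm).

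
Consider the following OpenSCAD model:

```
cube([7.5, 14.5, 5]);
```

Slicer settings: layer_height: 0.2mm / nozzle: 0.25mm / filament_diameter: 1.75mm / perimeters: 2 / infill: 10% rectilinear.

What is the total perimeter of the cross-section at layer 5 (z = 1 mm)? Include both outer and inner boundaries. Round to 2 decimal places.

44.00 mm

At z = 1 mm: the cube is present — its section is the full 7.5×14.5 rectangle (perimeter 44.00 mm). Overall, the cross-section is a single solid region. Total boundary length (outer) = 44.00 mm.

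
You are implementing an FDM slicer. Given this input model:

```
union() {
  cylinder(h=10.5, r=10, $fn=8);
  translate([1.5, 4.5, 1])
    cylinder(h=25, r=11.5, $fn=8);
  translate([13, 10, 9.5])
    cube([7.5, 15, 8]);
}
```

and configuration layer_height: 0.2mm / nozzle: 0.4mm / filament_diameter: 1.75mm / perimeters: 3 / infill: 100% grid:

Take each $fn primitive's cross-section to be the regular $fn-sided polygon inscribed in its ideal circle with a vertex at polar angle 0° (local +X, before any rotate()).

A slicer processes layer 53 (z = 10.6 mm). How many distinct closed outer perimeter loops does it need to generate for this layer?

2

At z = 10.6 mm: the cylinder is not intersected at this z (z outside [0, 10.5]); the r=11.5 cylinder at (1.5, 4.5) gives a regular 8-gon of circumradius 11.5 (constant along its height); the 7.5×15 cube at (13, 10) contributes its full rectangle; Combining (union): the 2 present regions are separate (no shared area or edge), so areas and boundary lengths simply add and each stays a separate island — 2 connected regions. The result has 2 disconnected regions.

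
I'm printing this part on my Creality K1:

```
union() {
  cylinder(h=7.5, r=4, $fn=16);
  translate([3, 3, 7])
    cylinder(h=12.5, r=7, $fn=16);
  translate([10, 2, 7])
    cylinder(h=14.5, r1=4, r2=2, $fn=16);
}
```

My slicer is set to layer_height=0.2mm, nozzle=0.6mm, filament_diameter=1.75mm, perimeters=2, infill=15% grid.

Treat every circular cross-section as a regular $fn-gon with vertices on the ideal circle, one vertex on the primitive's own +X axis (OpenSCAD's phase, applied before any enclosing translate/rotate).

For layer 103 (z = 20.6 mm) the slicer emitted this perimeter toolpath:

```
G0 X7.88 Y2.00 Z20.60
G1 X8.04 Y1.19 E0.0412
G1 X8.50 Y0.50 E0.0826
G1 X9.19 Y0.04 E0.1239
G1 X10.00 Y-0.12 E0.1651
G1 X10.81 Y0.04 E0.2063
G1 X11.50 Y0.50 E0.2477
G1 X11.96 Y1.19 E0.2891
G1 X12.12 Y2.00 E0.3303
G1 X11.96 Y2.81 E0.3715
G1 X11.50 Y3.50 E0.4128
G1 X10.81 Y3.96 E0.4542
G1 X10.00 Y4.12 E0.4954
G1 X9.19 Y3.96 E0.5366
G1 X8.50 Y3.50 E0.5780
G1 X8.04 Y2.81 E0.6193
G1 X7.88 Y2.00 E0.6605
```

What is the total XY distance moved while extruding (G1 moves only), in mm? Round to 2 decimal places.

Sum the Euclidean lengths of each G1 segment: total = 13.24 mm.

13.24 mm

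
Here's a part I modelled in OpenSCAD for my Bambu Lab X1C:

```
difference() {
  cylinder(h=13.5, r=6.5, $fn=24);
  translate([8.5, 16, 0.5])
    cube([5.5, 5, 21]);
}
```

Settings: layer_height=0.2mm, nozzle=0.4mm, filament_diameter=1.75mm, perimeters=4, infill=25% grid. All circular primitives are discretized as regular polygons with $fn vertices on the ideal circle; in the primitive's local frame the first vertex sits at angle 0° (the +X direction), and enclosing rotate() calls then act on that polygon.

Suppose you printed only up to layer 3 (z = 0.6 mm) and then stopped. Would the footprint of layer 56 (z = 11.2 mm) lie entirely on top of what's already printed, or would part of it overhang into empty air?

Compare the two slices. At z = 0.6: the r=6.5 cylinder gives a regular 24-gon of circumradius 6.5 (constant along its height) (area = (24/2)·6.500²·sin(360°/24) = 131.22 mm²); the 5.5×5 cube at (8.5, 16) contributes its full rectangle (area 27.50 mm²); Subtracting the remaining from the first: starting from the r=6.5 cylinder (131.22 mm²), the 5.5×5 cube at (8.5, 16) misses the remaining region (no effect) — area = 131.22 mm². At z = 11.2: the cylinder: section is a regular 24-gon, circumradius r=6.5 (area = (24/2)·6.500²·sin(360°/24) = 131.22 mm²); the cube at (8.5, 16) (footprint 5.5×5) is included at this height (area 27.50 mm²); After the difference (first − rest): starting from the r=6.5 cylinder (131.22 mm²), the 5.5×5 cube at (8.5, 16) misses the remaining region (no effect) — area = 131.22 mm². Checking containment: the cross-section at z = 11.2 is a subset of the cross-section at z = 0.6.

entirely on top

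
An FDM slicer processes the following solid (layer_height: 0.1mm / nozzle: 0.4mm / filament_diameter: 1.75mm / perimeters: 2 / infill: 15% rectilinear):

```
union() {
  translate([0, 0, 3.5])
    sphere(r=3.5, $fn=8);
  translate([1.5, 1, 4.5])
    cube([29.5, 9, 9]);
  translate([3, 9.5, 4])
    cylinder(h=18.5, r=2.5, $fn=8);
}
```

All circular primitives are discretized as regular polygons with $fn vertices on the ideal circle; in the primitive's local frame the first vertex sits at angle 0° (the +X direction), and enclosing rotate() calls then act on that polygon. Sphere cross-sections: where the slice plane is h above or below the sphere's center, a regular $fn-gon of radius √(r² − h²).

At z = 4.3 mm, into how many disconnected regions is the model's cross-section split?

At z = 4.3 mm: the r=3.5 sphere contributes a regular 8-gon of circumradius √(3.5²−0.8²) = 3.407; the cube at (1.5, 1) is absent (z outside [4.5, 13.5]); the cylinder at (3, 9.5): section is a regular 8-gon, circumradius r=2.5; Combining (union): the 2 present regions are separate (no shared area or edge), so areas and boundary lengths simply add and each stays a separate island — 2 connected regions. The result has 2 disconnected regions.

2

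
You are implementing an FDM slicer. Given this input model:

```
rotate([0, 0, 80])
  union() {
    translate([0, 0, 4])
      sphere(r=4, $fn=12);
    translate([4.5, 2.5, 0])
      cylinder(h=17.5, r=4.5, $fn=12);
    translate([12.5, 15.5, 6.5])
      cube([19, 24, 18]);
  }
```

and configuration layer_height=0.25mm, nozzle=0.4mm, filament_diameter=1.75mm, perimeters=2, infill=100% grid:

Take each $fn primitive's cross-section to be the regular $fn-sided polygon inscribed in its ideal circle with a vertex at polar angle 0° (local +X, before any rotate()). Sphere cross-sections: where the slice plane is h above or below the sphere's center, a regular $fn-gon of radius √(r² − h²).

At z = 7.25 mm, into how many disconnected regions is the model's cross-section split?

2

At z = 7.25 mm: the sphere: section is a regular 12-gon, circumradius = √(r²−h²) = √(4²−3.25²) = 2.332; the r=4.5 cylinder at (4.5, 2.5) contributes a regular 12-gon of circumradius 4.5; the 19×24 cube at (12.5, 15.5) contributes its full rectangle; Taking the union: the regions partially overlap (shared area 4.08 mm²), so overlapping operands fuse into one piece — 2 connected regions; (rotated 80° about Z; rotation is an isometry so areas/perimeters/island counts are preserved). The result has 2 disconnected regions.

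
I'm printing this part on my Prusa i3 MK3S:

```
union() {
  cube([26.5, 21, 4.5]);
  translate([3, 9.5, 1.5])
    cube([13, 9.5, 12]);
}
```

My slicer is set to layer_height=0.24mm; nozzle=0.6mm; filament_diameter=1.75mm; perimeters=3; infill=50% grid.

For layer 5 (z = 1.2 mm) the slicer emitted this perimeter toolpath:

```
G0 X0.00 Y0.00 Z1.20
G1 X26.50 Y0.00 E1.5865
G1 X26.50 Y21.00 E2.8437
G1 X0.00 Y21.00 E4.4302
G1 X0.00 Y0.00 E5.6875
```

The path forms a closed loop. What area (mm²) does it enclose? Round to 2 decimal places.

556.50 mm²

Apply the shoelace formula to the sequence of (X, Y) vertices; enclosed area = 556.50 mm².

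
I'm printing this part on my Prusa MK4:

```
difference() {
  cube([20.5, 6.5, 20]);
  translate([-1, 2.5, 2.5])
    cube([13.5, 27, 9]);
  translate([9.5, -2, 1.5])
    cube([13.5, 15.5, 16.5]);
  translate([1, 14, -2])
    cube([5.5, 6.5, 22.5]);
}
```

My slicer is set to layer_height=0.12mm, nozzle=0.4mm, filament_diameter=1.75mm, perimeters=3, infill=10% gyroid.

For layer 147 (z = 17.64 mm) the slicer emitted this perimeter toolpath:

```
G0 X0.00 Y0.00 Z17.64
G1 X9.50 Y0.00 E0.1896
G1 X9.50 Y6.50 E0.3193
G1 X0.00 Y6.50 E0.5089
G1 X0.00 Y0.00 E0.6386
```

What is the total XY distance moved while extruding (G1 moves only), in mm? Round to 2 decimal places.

Sum the Euclidean lengths of each G1 segment: total = 32.00 mm.

32.00 mm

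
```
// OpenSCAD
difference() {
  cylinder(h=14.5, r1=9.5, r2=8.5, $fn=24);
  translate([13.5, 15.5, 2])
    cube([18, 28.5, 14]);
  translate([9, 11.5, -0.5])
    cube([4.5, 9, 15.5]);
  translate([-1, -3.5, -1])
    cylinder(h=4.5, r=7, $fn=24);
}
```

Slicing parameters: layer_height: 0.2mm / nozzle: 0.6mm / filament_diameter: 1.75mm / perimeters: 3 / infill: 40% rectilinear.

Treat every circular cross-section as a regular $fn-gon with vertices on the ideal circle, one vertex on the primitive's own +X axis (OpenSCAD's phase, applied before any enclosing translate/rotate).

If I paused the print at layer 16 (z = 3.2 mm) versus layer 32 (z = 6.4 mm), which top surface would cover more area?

layer 32 (z = 6.4 mm)

Layer 16 (z = 3.2): the cone contributes a regular 24-gon of circumradius 9.279 (interpolated between r1=9.5 and r2=8.5 at t=0.221) (area = (24/2)·9.279²·sin(360°/24) = 267.43 mm²); the cube at (13.5, 15.5) is present — its section is the full 18×28.5 rectangle (area 513.00 mm²); the 4.5×9 cube at (9, 11.5) contributes its full rectangle (area 40.50 mm²); the cylinder at (-1, -3.5): section is a regular 24-gon, circumradius r=7 (area = (24/2)·7.000²·sin(360°/24) = 152.19 mm²); Taking the first minus the rest: starting from the cone (267.43 mm²), the 18×28.5 cube at (13.5, 15.5) misses the remaining region (no effect); the 4.5×9 cube at (9, 11.5) misses the remaining region (no effect); the r=7 cylinder at (-1, -3.5) partially overlaps it — only the 139.25 mm² overlap (of its 152.19 mm²) is removed, clipping the outline — area = 128.18 mm². So its area = 128.18 mm². Layer 32 (z = 6.4): the cone (r1=9.5→r2=8.5) has section circumradius 9.059 here — a regular 24-gon (area = (24/2)·9.059²·sin(360°/24) = 254.86 mm²); the cube at (13.5, 15.5) is present — its section is the full 18×28.5 rectangle (area 513.00 mm²); the cube at (9, 11.5) is present — its section is the full 4.5×9 rectangle (area 40.50 mm²); the cylinder at (-1, -3.5) is absent (z outside [-1, 3.5]); Taking the first minus the rest: starting from the cone (254.86 mm²), the 18×28.5 cube at (13.5, 15.5) misses the remaining region (no effect); the 4.5×9 cube at (9, 11.5) misses the remaining region (no effect) — area = 254.86 mm². So its area = 254.86 mm². Layer 32 is larger (254.86 vs 128.18 mm²).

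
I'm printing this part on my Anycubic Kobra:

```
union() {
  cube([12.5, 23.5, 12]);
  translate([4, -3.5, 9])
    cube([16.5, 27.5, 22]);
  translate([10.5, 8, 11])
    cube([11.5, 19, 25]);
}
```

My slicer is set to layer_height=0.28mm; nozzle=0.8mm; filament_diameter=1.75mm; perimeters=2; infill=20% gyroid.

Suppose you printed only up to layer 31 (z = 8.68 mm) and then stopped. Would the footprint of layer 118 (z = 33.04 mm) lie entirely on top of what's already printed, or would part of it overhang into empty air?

Compare the two slices. At z = 8.68: the 12.5×23.5 cube contributes its full rectangle (area 293.75 mm²); the cube at (4, -3.5) is absent (z outside [9, 31]); the cube at (10.5, 8) does not reach this height (z outside [11, 36]); Merging all regions: only the 12.5×23.5 cube is present, so the union is just that shape — area = 293.75 mm². At z = 33.04: the cube is absent (z outside [0, 12]); the cube at (4, -3.5) does not reach this height (z outside [9, 31]); the cube at (10.5, 8) is present — its section is the full 11.5×19 rectangle (area 218.50 mm²); Taking the union: only the 11.5×19 cube at (10.5, 8) is present, so the union is just that shape — area = 218.50 mm². Checking containment: at z = 33.04 the cross-section extends beyond the z = 8.68 cross-section by about 187.50 mm².

part overhangs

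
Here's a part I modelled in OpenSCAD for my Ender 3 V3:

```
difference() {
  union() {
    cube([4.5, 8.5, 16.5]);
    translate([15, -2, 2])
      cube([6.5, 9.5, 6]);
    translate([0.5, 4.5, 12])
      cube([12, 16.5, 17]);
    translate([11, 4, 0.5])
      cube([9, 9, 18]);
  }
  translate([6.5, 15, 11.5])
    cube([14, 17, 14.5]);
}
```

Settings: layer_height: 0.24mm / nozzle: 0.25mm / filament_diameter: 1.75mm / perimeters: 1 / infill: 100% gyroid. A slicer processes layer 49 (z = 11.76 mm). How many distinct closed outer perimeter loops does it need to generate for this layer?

At z = 11.76 mm: the cube is present — its section is the full 4.5×8.5 rectangle; the cube at (15, -2) is absent (z outside [2, 8]); the cube at (0.5, 4.5) does not reach this height (z outside [12, 29]); the cube at (11, 4) (footprint 9×9) is included at this height; Merging all regions: the 2 present regions are separate (no shared area or edge), so areas and boundary lengths simply add and each stays a separate island — 2 connected regions; the cube at (6.5, 15) (footprint 14×17) is included at this height; Subtracting the remaining from the first: starting from that combined region, the 14×17 cube at (6.5, 15) misses the remaining region (no effect) — 2 connected regions. The result has 2 disconnected regions.

2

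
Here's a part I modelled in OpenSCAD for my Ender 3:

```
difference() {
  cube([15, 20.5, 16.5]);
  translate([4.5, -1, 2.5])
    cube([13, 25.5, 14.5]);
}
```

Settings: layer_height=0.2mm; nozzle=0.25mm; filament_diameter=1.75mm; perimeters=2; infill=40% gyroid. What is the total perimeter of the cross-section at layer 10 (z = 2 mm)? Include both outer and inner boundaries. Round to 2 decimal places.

At z = 2 mm: the cube is present — its section is the full 15×20.5 rectangle (perimeter 71.00 mm); the cube at (4.5, -1) is not intersected at this z (z outside [2.5, 17]); Taking the first minus the rest: none of the subtracted shapes is present at this height, so the 15×20.5 cube is unchanged — boundary = 71.00 mm. Overall, the cross-section is a single solid region. Total boundary length (outer) = 71.00 mm.

71.00 mm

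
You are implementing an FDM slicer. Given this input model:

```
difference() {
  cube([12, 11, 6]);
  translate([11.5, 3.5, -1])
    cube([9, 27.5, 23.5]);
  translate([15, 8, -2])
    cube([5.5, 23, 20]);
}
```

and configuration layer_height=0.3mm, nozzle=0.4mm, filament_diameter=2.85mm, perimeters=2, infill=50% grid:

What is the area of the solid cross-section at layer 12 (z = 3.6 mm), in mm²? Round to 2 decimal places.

At z = 3.6 mm: the cube is present — its section is the full 12×11 rectangle (area 132.00 mm²); the 9×27.5 cube at (11.5, 3.5) contributes its full rectangle (area 247.50 mm²); the cube at (15, 8) is present — its section is the full 5.5×23 rectangle (area 126.50 mm²); Subtracting the remaining from the first: starting from the 12×11 cube (132.00 mm²), the 9×27.5 cube at (11.5, 3.5) partially overlaps it — only the 3.75 mm² overlap (of its 247.50 mm²) is removed, clipping the outline; the 5.5×23 cube at (15, 8) misses the remaining region (no effect) — area = 128.25 mm². Overall, the cross-section is a single solid region. Net area = 128.25 mm².

128.25 mm²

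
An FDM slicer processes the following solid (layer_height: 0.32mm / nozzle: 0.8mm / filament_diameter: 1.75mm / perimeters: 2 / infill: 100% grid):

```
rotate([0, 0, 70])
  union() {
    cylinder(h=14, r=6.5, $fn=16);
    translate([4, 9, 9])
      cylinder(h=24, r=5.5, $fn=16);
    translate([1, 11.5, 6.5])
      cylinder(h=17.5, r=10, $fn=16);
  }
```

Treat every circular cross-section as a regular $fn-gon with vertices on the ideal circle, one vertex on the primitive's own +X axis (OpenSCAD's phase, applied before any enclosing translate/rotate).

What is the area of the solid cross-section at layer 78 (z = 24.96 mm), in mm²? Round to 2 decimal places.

92.61 mm²

At z = 24.96 mm: the cylinder is not intersected at this z (z outside [0, 14]); the r=5.5 cylinder at (4, 9) contributes a regular 16-gon of circumradius 5.5 (area = (16/2)·5.500²·sin(360°/16) = 92.61 mm²); the cylinder at (1, 11.5) is not intersected at this z (z outside [6.5, 24]); Merging all regions: only the r=5.5 cylinder at (4, 9) is present, so the union is just that shape — area = 92.61 mm²; (rotated 70° about Z; rotation is an isometry so areas/perimeters/island counts are preserved). Overall, the cross-section is a single solid region. Net area = 92.61 mm².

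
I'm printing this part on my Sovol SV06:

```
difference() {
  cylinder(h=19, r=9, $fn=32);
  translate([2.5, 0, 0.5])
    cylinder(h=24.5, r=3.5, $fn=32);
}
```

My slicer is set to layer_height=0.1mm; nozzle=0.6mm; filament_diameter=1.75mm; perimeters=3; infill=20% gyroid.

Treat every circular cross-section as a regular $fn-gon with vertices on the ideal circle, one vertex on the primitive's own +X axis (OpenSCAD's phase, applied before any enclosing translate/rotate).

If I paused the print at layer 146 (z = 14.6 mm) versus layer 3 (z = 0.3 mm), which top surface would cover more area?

Layer 146 (z = 14.6): the r=9 cylinder contributes a regular 32-gon of circumradius 9 (area = (32/2)·9.000²·sin(360°/32) = 252.84 mm²); the r=3.5 cylinder at (2.5, 0) gives a regular 32-gon of circumradius 3.5 (constant along its height) (area = (32/2)·3.500²·sin(360°/32) = 38.24 mm²); Taking the first minus the rest: starting from the r=9 cylinder (252.84 mm²), the r=3.5 cylinder at (2.5, 0) lies wholly inside it (removes its full 38.24 mm² and its 21.96 mm outline becomes a hole wall) — area = 214.60 mm². So its area = 214.60 mm². Layer 3 (z = 0.3): the cylinder: section is a regular 32-gon, circumradius r=9 (area = (32/2)·9.000²·sin(360°/32) = 252.84 mm²); the cylinder at (2.5, 0) is not intersected at this z (z outside [0.5, 25]); Taking the first minus the rest: none of the subtracted shapes is present at this height, so the r=9 cylinder is unchanged — area = 252.84 mm². So its area = 252.84 mm². Layer 3 is larger (252.84 vs 214.60 mm²).

layer 3 (z = 0.3 mm)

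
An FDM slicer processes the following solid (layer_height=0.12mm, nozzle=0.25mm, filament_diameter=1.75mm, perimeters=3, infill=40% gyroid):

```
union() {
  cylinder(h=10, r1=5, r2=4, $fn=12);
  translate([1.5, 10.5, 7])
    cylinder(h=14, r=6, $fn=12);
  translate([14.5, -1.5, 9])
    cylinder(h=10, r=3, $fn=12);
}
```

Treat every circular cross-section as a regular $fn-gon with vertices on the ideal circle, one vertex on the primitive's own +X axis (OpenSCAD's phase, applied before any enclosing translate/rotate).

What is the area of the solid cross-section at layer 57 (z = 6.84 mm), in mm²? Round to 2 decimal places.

55.88 mm²

At z = 6.84 mm: the cone: at t=0.684 of its height the radius interpolates to r₁+(r₂−r₁)t = 4.316, giving a regular 12-gon of that circumradius (area = (12/2)·4.316²·sin(360°/12) = 55.88 mm²); the cylinder at (1.5, 10.5) does not reach this height (z outside [7, 21]); the cylinder at (14.5, -1.5) is absent (z outside [9, 19]); Taking the union: only the cone is present, so the union is just that shape — area = 55.88 mm². Overall, the cross-section is a single solid region. Net area = 55.88 mm².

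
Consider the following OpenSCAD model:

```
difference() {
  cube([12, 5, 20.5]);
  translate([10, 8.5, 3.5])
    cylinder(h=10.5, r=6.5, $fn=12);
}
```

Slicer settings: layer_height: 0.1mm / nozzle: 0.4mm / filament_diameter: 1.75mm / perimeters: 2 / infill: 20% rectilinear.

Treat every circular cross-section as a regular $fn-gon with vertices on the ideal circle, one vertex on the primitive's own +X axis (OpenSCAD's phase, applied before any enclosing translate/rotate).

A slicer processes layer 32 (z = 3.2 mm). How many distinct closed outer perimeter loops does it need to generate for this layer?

1

At z = 3.2 mm: the cube is present — its section is the full 12×5 rectangle; the cylinder at (10, 8.5) is absent (z outside [3.5, 14]); Subtracting the remaining from the first: none of the subtracted shapes is present at this height, so the 12×5 cube is unchanged — 1 connected region. The result has 1 disconnected region.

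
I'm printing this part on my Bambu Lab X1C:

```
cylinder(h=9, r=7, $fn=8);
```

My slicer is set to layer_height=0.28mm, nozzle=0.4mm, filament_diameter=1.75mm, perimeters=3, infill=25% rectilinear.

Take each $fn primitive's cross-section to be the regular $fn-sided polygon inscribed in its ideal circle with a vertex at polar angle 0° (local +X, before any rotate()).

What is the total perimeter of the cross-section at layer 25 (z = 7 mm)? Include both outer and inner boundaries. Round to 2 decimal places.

At z = 7 mm: the r=7 cylinder contributes a regular 8-gon of circumradius 7 (perimeter = 2·8·7.000·sin(180°/8) = 42.86 mm). Overall, the cross-section is a single solid region. Total boundary length (outer) = 42.86 mm.

42.86 mm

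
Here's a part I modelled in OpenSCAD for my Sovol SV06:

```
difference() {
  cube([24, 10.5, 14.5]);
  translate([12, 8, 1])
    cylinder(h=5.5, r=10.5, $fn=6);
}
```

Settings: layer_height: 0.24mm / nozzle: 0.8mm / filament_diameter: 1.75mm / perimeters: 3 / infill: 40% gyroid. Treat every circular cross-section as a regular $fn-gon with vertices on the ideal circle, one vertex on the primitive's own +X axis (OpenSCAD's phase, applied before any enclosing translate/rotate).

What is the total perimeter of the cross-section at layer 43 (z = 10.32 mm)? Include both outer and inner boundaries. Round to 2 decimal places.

At z = 10.32 mm: the cube (footprint 24×10.5) is included at this height (perimeter 69.00 mm); the cylinder at (12, 8) does not reach this height (z outside [1, 6.5]); Subtracting the remaining from the first: none of the subtracted shapes is present at this height, so the 24×10.5 cube is unchanged — boundary = 69.00 mm. Overall, the cross-section is a single solid region. Total boundary length (outer) = 69.00 mm.

69.00 mm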